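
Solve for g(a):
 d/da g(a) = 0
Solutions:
 g(a) = C1


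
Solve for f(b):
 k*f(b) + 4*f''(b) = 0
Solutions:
 f(b) = C1*exp(-b*sqrt(-k)/2) + C2*exp(b*sqrt(-k)/2)


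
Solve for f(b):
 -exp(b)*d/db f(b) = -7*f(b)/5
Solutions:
 f(b) = C1*exp(-7*exp(-b)/5)


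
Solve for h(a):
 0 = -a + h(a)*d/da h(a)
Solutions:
 h(a) = -sqrt(C1 + a^2)
 h(a) = sqrt(C1 + a^2)


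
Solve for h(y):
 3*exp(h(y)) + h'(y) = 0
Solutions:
 h(y) = log(1/(C1 + 3*y))


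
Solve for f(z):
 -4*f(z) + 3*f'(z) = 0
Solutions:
 f(z) = C1*exp(4*z/3)


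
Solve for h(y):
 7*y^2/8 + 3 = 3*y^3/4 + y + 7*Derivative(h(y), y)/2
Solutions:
 h(y) = C1 - 3*y^4/56 + y^3/12 - y^2/7 + 6*y/7


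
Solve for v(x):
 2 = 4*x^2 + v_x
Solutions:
 v(x) = C1 - 4*x^3/3 + 2*x


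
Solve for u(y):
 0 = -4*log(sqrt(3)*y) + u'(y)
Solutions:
 u(y) = C1 + 4*y*log(y) - 4*y + y*log(9)


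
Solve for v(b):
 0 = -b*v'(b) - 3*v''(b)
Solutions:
 v(b) = C1 + C2*erf(sqrt(6)*b/6)


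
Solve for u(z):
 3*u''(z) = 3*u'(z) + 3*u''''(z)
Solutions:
 u(z) = C1 + C2*exp(6^(1/3)*z*(2*3^(1/3)/(sqrt(69) + 9)^(1/3) + 2^(1/3)*(sqrt(69) + 9)^(1/3))/12)*sin(2^(1/3)*3^(1/6)*z*(-2^(1/3)*3^(2/3)*(sqrt(69) + 9)^(1/3) + 6/(sqrt(69) + 9)^(1/3))/12) + C3*exp(6^(1/3)*z*(2*3^(1/3)/(sqrt(69) + 9)^(1/3) + 2^(1/3)*(sqrt(69) + 9)^(1/3))/12)*cos(2^(1/3)*3^(1/6)*z*(-2^(1/3)*3^(2/3)*(sqrt(69) + 9)^(1/3) + 6/(sqrt(69) + 9)^(1/3))/12) + C4*exp(-6^(1/3)*z*(2*3^(1/3)/(sqrt(69) + 9)^(1/3) + 2^(1/3)*(sqrt(69) + 9)^(1/3))/6)


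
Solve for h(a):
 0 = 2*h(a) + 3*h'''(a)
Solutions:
 h(a) = C3*exp(-2^(1/3)*3^(2/3)*a/3) + (C1*sin(2^(1/3)*3^(1/6)*a/2) + C2*cos(2^(1/3)*3^(1/6)*a/2))*exp(2^(1/3)*3^(2/3)*a/6)


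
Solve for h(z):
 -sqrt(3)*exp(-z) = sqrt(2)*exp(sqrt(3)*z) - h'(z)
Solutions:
 h(z) = C1 + sqrt(6)*exp(sqrt(3)*z)/3 - sqrt(3)*exp(-z)


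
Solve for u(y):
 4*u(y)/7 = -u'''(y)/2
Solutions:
 u(y) = C3*exp(-2*7^(2/3)*y/7) + (C1*sin(sqrt(3)*7^(2/3)*y/7) + C2*cos(sqrt(3)*7^(2/3)*y/7))*exp(7^(2/3)*y/7)


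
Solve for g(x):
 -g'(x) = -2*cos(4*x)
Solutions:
 g(x) = C1 + sin(4*x)/2


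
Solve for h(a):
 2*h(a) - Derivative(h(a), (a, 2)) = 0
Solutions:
 h(a) = C1*exp(-sqrt(2)*a) + C2*exp(sqrt(2)*a)


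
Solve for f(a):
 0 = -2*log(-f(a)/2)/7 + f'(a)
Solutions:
 -7*Integral(1/(log(-_y) - log(2)), (_y, f(a)))/2 = C1 - a


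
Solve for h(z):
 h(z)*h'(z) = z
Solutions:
 h(z) = -sqrt(C1 + z^2)
 h(z) = sqrt(C1 + z^2)


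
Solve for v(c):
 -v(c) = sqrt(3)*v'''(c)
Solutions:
 v(c) = C3*exp(-3^(5/6)*c/3) + (C1*sin(3^(1/3)*c/2) + C2*cos(3^(1/3)*c/2))*exp(3^(5/6)*c/6)


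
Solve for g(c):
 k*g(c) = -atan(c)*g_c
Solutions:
 g(c) = C1*exp(-k*Integral(1/atan(c), c))


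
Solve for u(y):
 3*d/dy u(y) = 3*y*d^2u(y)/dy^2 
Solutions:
 u(y) = C1 + C2*y^2


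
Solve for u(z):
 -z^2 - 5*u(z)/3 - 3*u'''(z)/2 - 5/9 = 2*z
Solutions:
 u(z) = C3*exp(-30^(1/3)*z/3) - 3*z^2/5 - 6*z/5 + (C1*sin(10^(1/3)*3^(5/6)*z/6) + C2*cos(10^(1/3)*3^(5/6)*z/6))*exp(30^(1/3)*z/6) - 1/3


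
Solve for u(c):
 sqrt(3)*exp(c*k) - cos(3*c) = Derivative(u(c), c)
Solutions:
 u(c) = C1 - sin(3*c)/3 + sqrt(3)*exp(c*k)/k


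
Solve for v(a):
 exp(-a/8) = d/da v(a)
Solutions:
 v(a) = C1 - 8*exp(-a/8)


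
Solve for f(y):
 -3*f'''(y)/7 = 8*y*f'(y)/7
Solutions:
 f(y) = C1 + Integral(C2*airyai(-2*3^(2/3)*y/3) + C3*airybi(-2*3^(2/3)*y/3), y)


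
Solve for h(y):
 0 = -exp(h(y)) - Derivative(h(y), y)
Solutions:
 h(y) = log(1/(C1 + y))


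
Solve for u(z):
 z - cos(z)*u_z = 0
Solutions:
 u(z) = C1 + Integral(z/cos(z), z)


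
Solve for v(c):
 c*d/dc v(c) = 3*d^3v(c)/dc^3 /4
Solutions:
 v(c) = C1 + Integral(C2*airyai(6^(2/3)*c/3) + C3*airybi(6^(2/3)*c/3), c)


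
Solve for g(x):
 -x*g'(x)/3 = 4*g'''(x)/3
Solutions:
 g(x) = C1 + Integral(C2*airyai(-2^(1/3)*x/2) + C3*airybi(-2^(1/3)*x/2), x)


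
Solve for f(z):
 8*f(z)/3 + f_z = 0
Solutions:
 f(z) = C1*exp(-8*z/3)


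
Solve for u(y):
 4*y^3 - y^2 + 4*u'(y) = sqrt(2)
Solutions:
 u(y) = C1 - y^4/4 + y^3/12 + sqrt(2)*y/4


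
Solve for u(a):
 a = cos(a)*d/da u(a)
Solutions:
 u(a) = C1 + Integral(a/cos(a), a)


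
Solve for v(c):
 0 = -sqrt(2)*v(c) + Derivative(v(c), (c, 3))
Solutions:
 v(c) = C3*exp(2^(1/6)*c) + (C1*sin(2^(1/6)*sqrt(3)*c/2) + C2*cos(2^(1/6)*sqrt(3)*c/2))*exp(-2^(1/6)*c/2)


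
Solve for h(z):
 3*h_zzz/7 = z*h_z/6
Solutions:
 h(z) = C1 + Integral(C2*airyai(84^(1/3)*z/6) + C3*airybi(84^(1/3)*z/6), z)


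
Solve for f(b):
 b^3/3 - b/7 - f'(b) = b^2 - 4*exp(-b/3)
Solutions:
 f(b) = C1 + b^4/12 - b^3/3 - b^2/14 - 12*exp(-b/3)


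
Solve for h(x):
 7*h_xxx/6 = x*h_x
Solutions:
 h(x) = C1 + Integral(C2*airyai(6^(1/3)*7^(2/3)*x/7) + C3*airybi(6^(1/3)*7^(2/3)*x/7), x)


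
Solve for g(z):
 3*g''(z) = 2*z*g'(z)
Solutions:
 g(z) = C1 + C2*erfi(sqrt(3)*z/3)


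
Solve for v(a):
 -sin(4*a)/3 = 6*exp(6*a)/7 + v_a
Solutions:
 v(a) = C1 - exp(6*a)/7 + cos(4*a)/12


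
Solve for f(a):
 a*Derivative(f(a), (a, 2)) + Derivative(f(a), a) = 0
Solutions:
 f(a) = C1 + C2*log(a)


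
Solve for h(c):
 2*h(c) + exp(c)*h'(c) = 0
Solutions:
 h(c) = C1*exp(2*exp(-c))


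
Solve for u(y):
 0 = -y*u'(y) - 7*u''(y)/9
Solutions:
 u(y) = C1 + C2*erf(3*sqrt(14)*y/14)


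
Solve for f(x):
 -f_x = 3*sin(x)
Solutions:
 f(x) = C1 + 3*cos(x)


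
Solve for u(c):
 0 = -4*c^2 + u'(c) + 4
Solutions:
 u(c) = C1 + 4*c^3/3 - 4*c


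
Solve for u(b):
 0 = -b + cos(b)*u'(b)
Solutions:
 u(b) = C1 + Integral(b/cos(b), b)


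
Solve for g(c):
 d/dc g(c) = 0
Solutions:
 g(c) = C1


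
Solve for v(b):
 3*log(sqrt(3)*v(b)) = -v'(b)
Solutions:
 2*Integral(1/(2*log(_y) + log(3)), (_y, v(b)))/3 = C1 - b


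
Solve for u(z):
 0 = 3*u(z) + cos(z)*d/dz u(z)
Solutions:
 u(z) = C1*(sin(z) - 1)^(3/2)/(sin(z) + 1)^(3/2)


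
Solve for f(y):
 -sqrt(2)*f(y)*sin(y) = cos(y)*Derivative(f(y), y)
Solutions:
 f(y) = C1*cos(y)^(sqrt(2))


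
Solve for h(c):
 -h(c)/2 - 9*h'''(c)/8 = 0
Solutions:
 h(c) = C3*exp(-2^(2/3)*3^(1/3)*c/3) + (C1*sin(2^(2/3)*3^(5/6)*c/6) + C2*cos(2^(2/3)*3^(5/6)*c/6))*exp(2^(2/3)*3^(1/3)*c/6)


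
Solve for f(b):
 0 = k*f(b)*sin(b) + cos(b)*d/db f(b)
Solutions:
 f(b) = C1*exp(k*log(cos(b)))


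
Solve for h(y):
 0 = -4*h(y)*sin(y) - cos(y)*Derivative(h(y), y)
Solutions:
 h(y) = C1*cos(y)^4


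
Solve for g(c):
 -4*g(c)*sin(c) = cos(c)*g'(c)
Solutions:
 g(c) = C1*cos(c)^4


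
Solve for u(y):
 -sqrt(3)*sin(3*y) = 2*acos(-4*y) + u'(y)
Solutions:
 u(y) = C1 - 2*y*acos(-4*y) - sqrt(1 - 16*y^2)/2 + sqrt(3)*cos(3*y)/3


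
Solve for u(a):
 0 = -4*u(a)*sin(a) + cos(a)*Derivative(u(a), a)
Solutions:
 u(a) = C1/cos(a)^4


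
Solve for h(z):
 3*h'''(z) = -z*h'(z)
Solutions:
 h(z) = C1 + Integral(C2*airyai(-3^(2/3)*z/3) + C3*airybi(-3^(2/3)*z/3), z)


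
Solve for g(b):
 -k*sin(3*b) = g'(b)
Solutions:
 g(b) = C1 + k*cos(3*b)/3


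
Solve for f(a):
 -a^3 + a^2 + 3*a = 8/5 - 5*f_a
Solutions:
 f(a) = C1 + a^4/20 - a^3/15 - 3*a^2/10 + 8*a/25


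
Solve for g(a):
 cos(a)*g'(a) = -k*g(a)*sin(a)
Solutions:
 g(a) = C1*exp(k*log(cos(a)))


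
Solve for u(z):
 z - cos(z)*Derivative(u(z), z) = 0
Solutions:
 u(z) = C1 + Integral(z/cos(z), z)


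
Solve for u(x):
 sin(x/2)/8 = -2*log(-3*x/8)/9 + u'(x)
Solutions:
 u(x) = C1 + 2*x*log(-x)/9 - 2*x*log(2)/3 - 2*x/9 + 2*x*log(3)/9 - cos(x/2)/4


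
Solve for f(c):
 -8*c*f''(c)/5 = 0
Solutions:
 f(c) = C1 + C2*c


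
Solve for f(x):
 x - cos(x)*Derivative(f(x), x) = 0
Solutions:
 f(x) = C1 + Integral(x/cos(x), x)


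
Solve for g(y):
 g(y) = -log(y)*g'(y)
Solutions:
 g(y) = C1*exp(-li(y))


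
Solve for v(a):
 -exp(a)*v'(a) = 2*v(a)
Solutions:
 v(a) = C1*exp(2*exp(-a))


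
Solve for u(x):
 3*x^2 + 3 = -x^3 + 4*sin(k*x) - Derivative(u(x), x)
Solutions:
 u(x) = C1 - x^4/4 - x^3 - 3*x - 4*cos(k*x)/k


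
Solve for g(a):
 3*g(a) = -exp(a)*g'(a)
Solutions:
 g(a) = C1*exp(3*exp(-a))


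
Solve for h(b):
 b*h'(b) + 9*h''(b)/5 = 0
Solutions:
 h(b) = C1 + C2*erf(sqrt(10)*b/6)


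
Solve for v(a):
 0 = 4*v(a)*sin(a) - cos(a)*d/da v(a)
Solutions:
 v(a) = C1/cos(a)^4


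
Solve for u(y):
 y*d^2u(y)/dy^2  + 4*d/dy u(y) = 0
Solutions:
 u(y) = C1 + C2/y^3


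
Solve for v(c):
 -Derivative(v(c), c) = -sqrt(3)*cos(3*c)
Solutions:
 v(c) = C1 + sqrt(3)*sin(3*c)/3


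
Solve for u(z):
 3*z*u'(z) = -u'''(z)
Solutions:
 u(z) = C1 + Integral(C2*airyai(-3^(1/3)*z) + C3*airybi(-3^(1/3)*z), z)


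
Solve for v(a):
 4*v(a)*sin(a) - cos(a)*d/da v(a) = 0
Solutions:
 v(a) = C1/cos(a)^4


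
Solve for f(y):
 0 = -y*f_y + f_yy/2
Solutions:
 f(y) = C1 + C2*erfi(y)


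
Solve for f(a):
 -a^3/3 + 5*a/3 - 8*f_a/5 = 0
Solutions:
 f(a) = C1 - 5*a^4/96 + 25*a^2/48


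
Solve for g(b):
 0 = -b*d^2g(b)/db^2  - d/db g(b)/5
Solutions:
 g(b) = C1 + C2*b^(4/5)


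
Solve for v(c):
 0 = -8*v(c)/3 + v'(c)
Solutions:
 v(c) = C1*exp(8*c/3)


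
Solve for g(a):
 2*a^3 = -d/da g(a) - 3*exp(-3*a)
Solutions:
 g(a) = C1 - a^4/2 + exp(-3*a)


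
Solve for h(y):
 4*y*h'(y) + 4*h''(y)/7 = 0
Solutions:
 h(y) = C1 + C2*erf(sqrt(14)*y/2)


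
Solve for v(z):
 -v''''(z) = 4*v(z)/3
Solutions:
 v(z) = (C1*sin(3^(3/4)*z/3) + C2*cos(3^(3/4)*z/3))*exp(-3^(3/4)*z/3) + (C3*sin(3^(3/4)*z/3) + C4*cos(3^(3/4)*z/3))*exp(3^(3/4)*z/3)


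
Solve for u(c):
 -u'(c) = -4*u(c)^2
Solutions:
 u(c) = -1/(C1 + 4*c)


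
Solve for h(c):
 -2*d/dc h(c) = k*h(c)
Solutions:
 h(c) = C1*exp(-c*k/2)


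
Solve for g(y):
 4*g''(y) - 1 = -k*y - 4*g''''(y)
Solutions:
 g(y) = C1 + C2*y + C3*sin(y) + C4*cos(y) - k*y^3/24 + y^2/8


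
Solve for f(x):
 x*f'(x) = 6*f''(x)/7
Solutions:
 f(x) = C1 + C2*erfi(sqrt(21)*x/6)


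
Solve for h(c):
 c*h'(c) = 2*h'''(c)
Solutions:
 h(c) = C1 + Integral(C2*airyai(2^(2/3)*c/2) + C3*airybi(2^(2/3)*c/2), c)


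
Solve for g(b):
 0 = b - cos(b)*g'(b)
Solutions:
 g(b) = C1 + Integral(b/cos(b), b)


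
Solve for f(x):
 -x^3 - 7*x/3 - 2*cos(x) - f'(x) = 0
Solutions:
 f(x) = C1 - x^4/4 - 7*x^2/6 - 2*sin(x)


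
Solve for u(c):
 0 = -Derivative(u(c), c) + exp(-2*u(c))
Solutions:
 u(c) = log(-sqrt(C1 + 2*c))
 u(c) = log(C1 + 2*c)/2


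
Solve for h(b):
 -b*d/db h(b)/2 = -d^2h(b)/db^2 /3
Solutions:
 h(b) = C1 + C2*erfi(sqrt(3)*b/2)


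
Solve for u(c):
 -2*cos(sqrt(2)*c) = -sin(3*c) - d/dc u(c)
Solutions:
 u(c) = C1 + sqrt(2)*sin(sqrt(2)*c) + cos(3*c)/3


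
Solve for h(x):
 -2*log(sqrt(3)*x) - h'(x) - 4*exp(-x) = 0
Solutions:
 h(x) = C1 - 2*x*log(x) + x*(2 - log(3)) + 4*exp(-x)


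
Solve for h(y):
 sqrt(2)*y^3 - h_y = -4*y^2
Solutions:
 h(y) = C1 + sqrt(2)*y^4/4 + 4*y^3/3


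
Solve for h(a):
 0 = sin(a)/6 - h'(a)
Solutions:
 h(a) = C1 - cos(a)/6


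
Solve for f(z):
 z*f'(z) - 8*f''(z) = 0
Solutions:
 f(z) = C1 + C2*erfi(z/4)


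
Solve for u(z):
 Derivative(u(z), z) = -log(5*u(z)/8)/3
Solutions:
 -3*Integral(1/(-log(_y) - log(5) + 3*log(2)), (_y, u(z))) = C1 - z


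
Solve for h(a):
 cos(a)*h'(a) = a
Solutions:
 h(a) = C1 + Integral(a/cos(a), a)


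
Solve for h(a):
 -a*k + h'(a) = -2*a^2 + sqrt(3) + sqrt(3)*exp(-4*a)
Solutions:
 h(a) = C1 - 2*a^3/3 + a^2*k/2 + sqrt(3)*a - sqrt(3)*exp(-4*a)/4


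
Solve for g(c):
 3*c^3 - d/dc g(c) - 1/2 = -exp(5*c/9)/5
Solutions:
 g(c) = C1 + 3*c^4/4 - c/2 + 9*exp(5*c/9)/25


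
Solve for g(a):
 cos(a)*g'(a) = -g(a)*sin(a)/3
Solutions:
 g(a) = C1*cos(a)^(1/3)


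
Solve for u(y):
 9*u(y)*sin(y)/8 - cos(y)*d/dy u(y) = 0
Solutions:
 u(y) = C1/cos(y)^(9/8)


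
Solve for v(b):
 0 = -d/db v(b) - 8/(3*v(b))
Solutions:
 v(b) = -sqrt(C1 - 48*b)/3
 v(b) = sqrt(C1 - 48*b)/3


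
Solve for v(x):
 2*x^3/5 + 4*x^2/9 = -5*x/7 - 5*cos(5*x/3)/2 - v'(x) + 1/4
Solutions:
 v(x) = C1 - x^4/10 - 4*x^3/27 - 5*x^2/14 + x/4 - 3*sin(5*x/3)/2


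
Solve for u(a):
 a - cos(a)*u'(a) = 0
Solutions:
 u(a) = C1 + Integral(a/cos(a), a)


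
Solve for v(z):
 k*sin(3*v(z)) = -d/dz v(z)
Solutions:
 v(z) = -acos((-C1 - exp(6*k*z))/(C1 - exp(6*k*z)))/3 + 2*pi/3
 v(z) = acos((-C1 - exp(6*k*z))/(C1 - exp(6*k*z)))/3


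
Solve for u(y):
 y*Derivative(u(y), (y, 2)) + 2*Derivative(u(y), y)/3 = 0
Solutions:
 u(y) = C1 + C2*y^(1/3)


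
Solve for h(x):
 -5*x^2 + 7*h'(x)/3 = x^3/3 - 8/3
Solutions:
 h(x) = C1 + x^4/28 + 5*x^3/7 - 8*x/7


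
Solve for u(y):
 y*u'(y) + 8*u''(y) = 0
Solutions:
 u(y) = C1 + C2*erf(y/4)


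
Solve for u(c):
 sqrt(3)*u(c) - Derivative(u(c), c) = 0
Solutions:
 u(c) = C1*exp(sqrt(3)*c)


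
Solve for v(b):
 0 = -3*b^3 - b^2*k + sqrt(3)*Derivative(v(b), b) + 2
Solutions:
 v(b) = C1 + sqrt(3)*b^4/4 + sqrt(3)*b^3*k/9 - 2*sqrt(3)*b/3


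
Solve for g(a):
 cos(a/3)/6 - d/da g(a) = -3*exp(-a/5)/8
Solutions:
 g(a) = C1 + sin(a/3)/2 - 15*exp(-a/5)/8


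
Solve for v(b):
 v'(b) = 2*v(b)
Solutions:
 v(b) = C1*exp(2*b)


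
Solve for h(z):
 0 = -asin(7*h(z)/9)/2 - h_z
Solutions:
 Integral(1/asin(7*_y/9), (_y, h(z))) = C1 - z/2


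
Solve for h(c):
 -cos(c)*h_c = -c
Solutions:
 h(c) = C1 + Integral(c/cos(c), c)


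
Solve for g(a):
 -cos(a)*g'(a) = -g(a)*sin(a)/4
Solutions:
 g(a) = C1/cos(a)^(1/4)


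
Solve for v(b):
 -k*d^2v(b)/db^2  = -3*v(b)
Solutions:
 v(b) = C1*exp(-sqrt(3)*b*sqrt(1/k)) + C2*exp(sqrt(3)*b*sqrt(1/k))


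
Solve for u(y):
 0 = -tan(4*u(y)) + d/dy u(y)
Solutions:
 u(y) = -asin(C1*exp(4*y))/4 + pi/4
 u(y) = asin(C1*exp(4*y))/4


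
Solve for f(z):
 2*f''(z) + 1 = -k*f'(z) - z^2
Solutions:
 f(z) = C1 + C2*exp(-k*z/2) - z^3/(3*k) - z/k + 2*z^2/k^2 - 8*z/k^3


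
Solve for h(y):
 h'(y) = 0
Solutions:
 h(y) = C1


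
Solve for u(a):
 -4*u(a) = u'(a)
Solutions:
 u(a) = C1*exp(-4*a)


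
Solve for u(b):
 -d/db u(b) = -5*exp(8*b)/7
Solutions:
 u(b) = C1 + 5*exp(8*b)/56


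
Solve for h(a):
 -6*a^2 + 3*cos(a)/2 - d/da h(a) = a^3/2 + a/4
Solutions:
 h(a) = C1 - a^4/8 - 2*a^3 - a^2/8 + 3*sin(a)/2


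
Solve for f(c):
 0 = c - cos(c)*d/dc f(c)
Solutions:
 f(c) = C1 + Integral(c/cos(c), c)


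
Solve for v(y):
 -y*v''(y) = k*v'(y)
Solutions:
 v(y) = C1 + y^(1 - re(k))*(C2*sin(log(y)*Abs(im(k))) + C3*cos(log(y)*im(k)))


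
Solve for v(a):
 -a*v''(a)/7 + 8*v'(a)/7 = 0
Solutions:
 v(a) = C1 + C2*a^9


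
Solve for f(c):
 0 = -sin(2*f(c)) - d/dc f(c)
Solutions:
 f(c) = pi - acos((-C1 - exp(4*c))/(C1 - exp(4*c)))/2
 f(c) = acos((-C1 - exp(4*c))/(C1 - exp(4*c)))/2


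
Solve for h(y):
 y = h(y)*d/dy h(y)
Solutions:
 h(y) = -sqrt(C1 + y^2)
 h(y) = sqrt(C1 + y^2)


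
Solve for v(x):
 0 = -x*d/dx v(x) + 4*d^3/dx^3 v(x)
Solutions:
 v(x) = C1 + Integral(C2*airyai(2^(1/3)*x/2) + C3*airybi(2^(1/3)*x/2), x)


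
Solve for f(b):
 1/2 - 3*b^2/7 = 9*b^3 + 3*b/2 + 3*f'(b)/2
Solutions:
 f(b) = C1 - 3*b^4/2 - 2*b^3/21 - b^2/2 + b/3


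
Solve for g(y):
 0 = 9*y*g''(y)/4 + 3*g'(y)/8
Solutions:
 g(y) = C1 + C2*y^(5/6)


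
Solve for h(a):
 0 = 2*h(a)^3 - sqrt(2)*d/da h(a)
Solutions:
 h(a) = -sqrt(2)*sqrt(-1/(C1 + sqrt(2)*a))/2
 h(a) = sqrt(2)*sqrt(-1/(C1 + sqrt(2)*a))/2


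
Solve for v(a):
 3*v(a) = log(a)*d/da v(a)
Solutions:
 v(a) = C1*exp(3*li(a))


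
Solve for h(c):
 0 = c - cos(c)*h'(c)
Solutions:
 h(c) = C1 + Integral(c/cos(c), c)


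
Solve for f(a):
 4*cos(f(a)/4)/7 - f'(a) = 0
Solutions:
 -4*a/7 - 2*log(sin(f(a)/4) - 1) + 2*log(sin(f(a)/4) + 1) = C1


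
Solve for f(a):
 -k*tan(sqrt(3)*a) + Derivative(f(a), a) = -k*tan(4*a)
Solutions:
 f(a) = C1 - k*(3*log(tan(4*a)^2 + 1) - 4*sqrt(3)*log(tan(sqrt(3)*a)^2 + 1))/24


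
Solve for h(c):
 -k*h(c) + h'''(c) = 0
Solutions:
 h(c) = C1*exp(c*k^(1/3)) + C2*exp(c*k^(1/3)*(-1 + sqrt(3)*I)/2) + C3*exp(-c*k^(1/3)*(1 + sqrt(3)*I)/2)


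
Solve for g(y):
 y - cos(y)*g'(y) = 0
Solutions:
 g(y) = C1 + Integral(y/cos(y), y)


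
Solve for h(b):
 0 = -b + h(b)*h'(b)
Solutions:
 h(b) = -sqrt(C1 + b^2)
 h(b) = sqrt(C1 + b^2)


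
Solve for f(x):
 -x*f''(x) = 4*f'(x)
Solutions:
 f(x) = C1 + C2/x^3


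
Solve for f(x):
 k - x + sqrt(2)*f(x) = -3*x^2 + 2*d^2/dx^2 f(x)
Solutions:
 f(x) = C1*exp(-2^(3/4)*x/2) + C2*exp(2^(3/4)*x/2) - sqrt(2)*k/2 - 3*sqrt(2)*x^2/2 + sqrt(2)*x/2 - 6


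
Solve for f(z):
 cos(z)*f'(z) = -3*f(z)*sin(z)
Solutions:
 f(z) = C1*cos(z)^3


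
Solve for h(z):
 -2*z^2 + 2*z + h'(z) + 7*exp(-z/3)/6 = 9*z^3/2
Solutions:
 h(z) = C1 + 9*z^4/8 + 2*z^3/3 - z^2 + 7*exp(-z/3)/2


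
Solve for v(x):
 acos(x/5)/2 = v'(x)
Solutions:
 v(x) = C1 + x*acos(x/5)/2 - sqrt(25 - x^2)/2


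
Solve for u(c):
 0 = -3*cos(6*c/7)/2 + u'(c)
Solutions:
 u(c) = C1 + 7*sin(6*c/7)/4


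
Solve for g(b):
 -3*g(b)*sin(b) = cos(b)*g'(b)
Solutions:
 g(b) = C1*cos(b)^3


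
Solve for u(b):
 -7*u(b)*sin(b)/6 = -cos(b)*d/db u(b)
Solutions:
 u(b) = C1/cos(b)^(7/6)


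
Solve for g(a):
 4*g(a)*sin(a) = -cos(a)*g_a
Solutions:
 g(a) = C1*cos(a)^4


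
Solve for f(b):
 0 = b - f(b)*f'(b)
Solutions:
 f(b) = -sqrt(C1 + b^2)
 f(b) = sqrt(C1 + b^2)


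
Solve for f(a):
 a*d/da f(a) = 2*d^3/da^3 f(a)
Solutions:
 f(a) = C1 + Integral(C2*airyai(2^(2/3)*a/2) + C3*airybi(2^(2/3)*a/2), a)


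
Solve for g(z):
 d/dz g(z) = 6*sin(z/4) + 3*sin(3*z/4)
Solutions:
 g(z) = C1 - 24*cos(z/4) - 4*cos(3*z/4)


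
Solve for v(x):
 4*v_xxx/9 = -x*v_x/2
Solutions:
 v(x) = C1 + Integral(C2*airyai(-3^(2/3)*x/2) + C3*airybi(-3^(2/3)*x/2), x)


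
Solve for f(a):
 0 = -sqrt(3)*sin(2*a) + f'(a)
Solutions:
 f(a) = C1 - sqrt(3)*cos(2*a)/2


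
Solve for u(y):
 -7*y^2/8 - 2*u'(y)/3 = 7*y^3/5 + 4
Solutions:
 u(y) = C1 - 21*y^4/40 - 7*y^3/16 - 6*y


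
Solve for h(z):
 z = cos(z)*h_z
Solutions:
 h(z) = C1 + Integral(z/cos(z), z)


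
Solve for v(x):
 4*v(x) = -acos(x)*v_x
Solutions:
 v(x) = C1*exp(-4*Integral(1/acos(x), x))


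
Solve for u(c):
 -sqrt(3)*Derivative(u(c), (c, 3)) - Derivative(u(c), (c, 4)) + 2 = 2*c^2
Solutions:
 u(c) = C1 + C2*c + C3*c^2 + C4*exp(-sqrt(3)*c) - sqrt(3)*c^5/90 + c^4/18 + sqrt(3)*c^3/27


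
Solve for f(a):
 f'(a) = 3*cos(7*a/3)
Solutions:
 f(a) = C1 + 9*sin(7*a/3)/7


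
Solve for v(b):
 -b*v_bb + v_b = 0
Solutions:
 v(b) = C1 + C2*b^2


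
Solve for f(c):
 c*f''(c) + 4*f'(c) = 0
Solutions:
 f(c) = C1 + C2/c^3


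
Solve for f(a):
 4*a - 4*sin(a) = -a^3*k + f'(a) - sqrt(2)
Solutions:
 f(a) = C1 + a^4*k/4 + 2*a^2 + sqrt(2)*a + 4*cos(a)


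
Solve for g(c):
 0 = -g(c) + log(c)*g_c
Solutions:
 g(c) = C1*exp(li(c))


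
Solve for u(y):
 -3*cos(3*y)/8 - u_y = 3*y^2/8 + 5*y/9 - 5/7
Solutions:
 u(y) = C1 - y^3/8 - 5*y^2/18 + 5*y/7 - sin(3*y)/8


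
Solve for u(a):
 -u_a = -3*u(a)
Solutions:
 u(a) = C1*exp(3*a)


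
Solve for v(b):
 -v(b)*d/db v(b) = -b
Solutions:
 v(b) = -sqrt(C1 + b^2)
 v(b) = sqrt(C1 + b^2)


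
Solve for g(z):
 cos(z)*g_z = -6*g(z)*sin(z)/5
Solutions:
 g(z) = C1*cos(z)^(6/5)


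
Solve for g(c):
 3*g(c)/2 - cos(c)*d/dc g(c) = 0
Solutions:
 g(c) = C1*(sin(c) + 1)^(3/4)/(sin(c) - 1)^(3/4)


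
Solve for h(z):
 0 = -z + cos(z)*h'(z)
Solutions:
 h(z) = C1 + Integral(z/cos(z), z)


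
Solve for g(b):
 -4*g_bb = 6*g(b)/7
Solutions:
 g(b) = C1*sin(sqrt(42)*b/14) + C2*cos(sqrt(42)*b/14)


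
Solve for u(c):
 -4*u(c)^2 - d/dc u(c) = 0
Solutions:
 u(c) = 1/(C1 + 4*c)


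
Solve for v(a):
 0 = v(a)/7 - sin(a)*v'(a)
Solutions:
 v(a) = C1*(cos(a) - 1)^(1/14)/(cos(a) + 1)^(1/14)


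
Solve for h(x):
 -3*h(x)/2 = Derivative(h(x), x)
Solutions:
 h(x) = C1*exp(-3*x/2)


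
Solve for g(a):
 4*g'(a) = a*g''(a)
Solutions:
 g(a) = C1 + C2*a^5


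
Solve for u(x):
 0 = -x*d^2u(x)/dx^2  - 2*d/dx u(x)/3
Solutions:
 u(x) = C1 + C2*x^(1/3)


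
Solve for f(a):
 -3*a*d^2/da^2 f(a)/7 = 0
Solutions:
 f(a) = C1 + C2*a


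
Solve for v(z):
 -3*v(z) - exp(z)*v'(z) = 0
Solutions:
 v(z) = C1*exp(3*exp(-z))


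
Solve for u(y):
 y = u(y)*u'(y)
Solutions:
 u(y) = -sqrt(C1 + y^2)
 u(y) = sqrt(C1 + y^2)


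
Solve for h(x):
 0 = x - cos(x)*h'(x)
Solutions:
 h(x) = C1 + Integral(x/cos(x), x)


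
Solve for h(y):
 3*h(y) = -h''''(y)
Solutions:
 h(y) = (C1*sin(sqrt(2)*3^(1/4)*y/2) + C2*cos(sqrt(2)*3^(1/4)*y/2))*exp(-sqrt(2)*3^(1/4)*y/2) + (C3*sin(sqrt(2)*3^(1/4)*y/2) + C4*cos(sqrt(2)*3^(1/4)*y/2))*exp(sqrt(2)*3^(1/4)*y/2)


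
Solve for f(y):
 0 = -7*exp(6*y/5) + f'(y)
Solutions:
 f(y) = C1 + 35*exp(6*y/5)/6


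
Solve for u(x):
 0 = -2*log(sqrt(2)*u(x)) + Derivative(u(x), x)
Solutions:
 -Integral(1/(2*log(_y) + log(2)), (_y, u(x))) = C1 - x


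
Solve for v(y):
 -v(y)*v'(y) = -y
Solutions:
 v(y) = -sqrt(C1 + y^2)
 v(y) = sqrt(C1 + y^2)


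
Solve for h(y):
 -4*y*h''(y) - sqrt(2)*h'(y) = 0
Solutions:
 h(y) = C1 + C2*y^(1 - sqrt(2)/4)


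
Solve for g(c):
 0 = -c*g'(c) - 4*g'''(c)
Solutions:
 g(c) = C1 + Integral(C2*airyai(-2^(1/3)*c/2) + C3*airybi(-2^(1/3)*c/2), c)


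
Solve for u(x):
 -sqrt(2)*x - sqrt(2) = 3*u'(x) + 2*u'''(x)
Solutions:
 u(x) = C1 + C2*sin(sqrt(6)*x/2) + C3*cos(sqrt(6)*x/2) - sqrt(2)*x^2/6 - sqrt(2)*x/3


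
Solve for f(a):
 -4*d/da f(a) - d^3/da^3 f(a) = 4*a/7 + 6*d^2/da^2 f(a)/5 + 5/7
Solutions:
 f(a) = C1 - a^2/14 - 19*a/140 + (C2*sin(sqrt(91)*a/5) + C3*cos(sqrt(91)*a/5))*exp(-3*a/5)


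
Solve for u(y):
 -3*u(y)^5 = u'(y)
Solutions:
 u(y) = -I*(1/(C1 + 12*y))^(1/4)
 u(y) = I*(1/(C1 + 12*y))^(1/4)
 u(y) = -(1/(C1 + 12*y))^(1/4)
 u(y) = (1/(C1 + 12*y))^(1/4)


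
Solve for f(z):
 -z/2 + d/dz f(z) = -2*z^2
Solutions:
 f(z) = C1 - 2*z^3/3 + z^2/4


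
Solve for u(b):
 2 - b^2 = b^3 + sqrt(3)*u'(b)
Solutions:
 u(b) = C1 - sqrt(3)*b^4/12 - sqrt(3)*b^3/9 + 2*sqrt(3)*b/3


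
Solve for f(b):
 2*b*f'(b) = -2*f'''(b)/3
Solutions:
 f(b) = C1 + Integral(C2*airyai(-3^(1/3)*b) + C3*airybi(-3^(1/3)*b), b)


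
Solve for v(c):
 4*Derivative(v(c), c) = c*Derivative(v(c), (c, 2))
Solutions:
 v(c) = C1 + C2*c^5


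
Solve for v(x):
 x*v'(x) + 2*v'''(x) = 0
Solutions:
 v(x) = C1 + Integral(C2*airyai(-2^(2/3)*x/2) + C3*airybi(-2^(2/3)*x/2), x)


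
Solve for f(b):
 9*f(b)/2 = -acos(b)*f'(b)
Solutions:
 f(b) = C1*exp(-9*Integral(1/acos(b), b)/2)


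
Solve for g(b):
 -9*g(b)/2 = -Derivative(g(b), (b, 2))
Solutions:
 g(b) = C1*exp(-3*sqrt(2)*b/2) + C2*exp(3*sqrt(2)*b/2)


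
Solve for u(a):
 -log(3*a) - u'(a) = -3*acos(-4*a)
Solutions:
 u(a) = C1 - a*log(a) + 3*a*acos(-4*a) - a*log(3) + a + 3*sqrt(1 - 16*a^2)/4


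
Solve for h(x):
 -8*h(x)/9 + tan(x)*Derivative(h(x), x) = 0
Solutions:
 h(x) = C1*sin(x)^(8/9)


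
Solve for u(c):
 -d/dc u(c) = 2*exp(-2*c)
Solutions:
 u(c) = C1 + exp(-2*c)


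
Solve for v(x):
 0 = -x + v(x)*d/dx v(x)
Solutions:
 v(x) = -sqrt(C1 + x^2)
 v(x) = sqrt(C1 + x^2)


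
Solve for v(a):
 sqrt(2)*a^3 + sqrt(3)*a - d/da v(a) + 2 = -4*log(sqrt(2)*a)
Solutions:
 v(a) = C1 + sqrt(2)*a^4/4 + sqrt(3)*a^2/2 + 4*a*log(a) - 2*a + a*log(4)


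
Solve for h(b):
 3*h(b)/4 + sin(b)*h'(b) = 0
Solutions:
 h(b) = C1*(cos(b) + 1)^(3/8)/(cos(b) - 1)^(3/8)


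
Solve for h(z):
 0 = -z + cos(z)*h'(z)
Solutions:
 h(z) = C1 + Integral(z/cos(z), z)


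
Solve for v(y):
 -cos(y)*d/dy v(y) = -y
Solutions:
 v(y) = C1 + Integral(y/cos(y), y)


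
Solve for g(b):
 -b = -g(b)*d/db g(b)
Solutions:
 g(b) = -sqrt(C1 + b^2)
 g(b) = sqrt(C1 + b^2)


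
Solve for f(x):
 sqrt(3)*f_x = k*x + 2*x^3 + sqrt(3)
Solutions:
 f(x) = C1 + sqrt(3)*k*x^2/6 + sqrt(3)*x^4/6 + x


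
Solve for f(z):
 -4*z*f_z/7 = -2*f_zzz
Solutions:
 f(z) = C1 + Integral(C2*airyai(2^(1/3)*7^(2/3)*z/7) + C3*airybi(2^(1/3)*7^(2/3)*z/7), z)


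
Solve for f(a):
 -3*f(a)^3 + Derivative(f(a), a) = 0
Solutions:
 f(a) = -sqrt(2)*sqrt(-1/(C1 + 3*a))/2
 f(a) = sqrt(2)*sqrt(-1/(C1 + 3*a))/2


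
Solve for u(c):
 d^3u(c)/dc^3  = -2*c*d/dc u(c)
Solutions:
 u(c) = C1 + Integral(C2*airyai(-2^(1/3)*c) + C3*airybi(-2^(1/3)*c), c)


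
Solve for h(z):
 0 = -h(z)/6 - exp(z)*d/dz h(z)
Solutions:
 h(z) = C1*exp(exp(-z)/6)


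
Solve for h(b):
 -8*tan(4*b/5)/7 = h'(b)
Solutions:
 h(b) = C1 + 10*log(cos(4*b/5))/7


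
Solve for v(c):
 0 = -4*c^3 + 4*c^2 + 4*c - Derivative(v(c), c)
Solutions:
 v(c) = C1 - c^4 + 4*c^3/3 + 2*c^2


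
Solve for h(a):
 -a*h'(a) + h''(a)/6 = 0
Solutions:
 h(a) = C1 + C2*erfi(sqrt(3)*a)


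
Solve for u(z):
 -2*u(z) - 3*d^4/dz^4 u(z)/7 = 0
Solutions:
 u(z) = (C1*sin(6^(3/4)*7^(1/4)*z/6) + C2*cos(6^(3/4)*7^(1/4)*z/6))*exp(-6^(3/4)*7^(1/4)*z/6) + (C3*sin(6^(3/4)*7^(1/4)*z/6) + C4*cos(6^(3/4)*7^(1/4)*z/6))*exp(6^(3/4)*7^(1/4)*z/6)


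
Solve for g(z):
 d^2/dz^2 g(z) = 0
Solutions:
 g(z) = C1 + C2*z


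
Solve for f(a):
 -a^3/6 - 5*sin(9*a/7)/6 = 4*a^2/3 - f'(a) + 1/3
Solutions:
 f(a) = C1 + a^4/24 + 4*a^3/9 + a/3 - 35*cos(9*a/7)/54


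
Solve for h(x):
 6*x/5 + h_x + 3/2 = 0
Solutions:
 h(x) = C1 - 3*x^2/5 - 3*x/2


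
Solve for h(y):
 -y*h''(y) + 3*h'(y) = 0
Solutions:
 h(y) = C1 + C2*y^4


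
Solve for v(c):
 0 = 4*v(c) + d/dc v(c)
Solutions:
 v(c) = C1*exp(-4*c)


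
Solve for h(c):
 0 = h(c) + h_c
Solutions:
 h(c) = C1*exp(-c)


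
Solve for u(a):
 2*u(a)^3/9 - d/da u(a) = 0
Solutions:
 u(a) = -3*sqrt(2)*sqrt(-1/(C1 + 2*a))/2
 u(a) = 3*sqrt(2)*sqrt(-1/(C1 + 2*a))/2


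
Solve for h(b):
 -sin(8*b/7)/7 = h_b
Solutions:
 h(b) = C1 + cos(8*b/7)/8


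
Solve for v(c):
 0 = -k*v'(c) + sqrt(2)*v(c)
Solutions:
 v(c) = C1*exp(sqrt(2)*c/k)


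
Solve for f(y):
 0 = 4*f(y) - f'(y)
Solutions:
 f(y) = C1*exp(4*y)


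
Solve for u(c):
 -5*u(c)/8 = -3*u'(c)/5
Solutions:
 u(c) = C1*exp(25*c/24)


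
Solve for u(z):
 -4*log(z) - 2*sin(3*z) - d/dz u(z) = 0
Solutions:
 u(z) = C1 - 4*z*log(z) + 4*z + 2*cos(3*z)/3


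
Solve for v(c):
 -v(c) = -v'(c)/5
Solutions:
 v(c) = C1*exp(5*c)


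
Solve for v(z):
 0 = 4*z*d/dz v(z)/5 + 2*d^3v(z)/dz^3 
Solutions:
 v(z) = C1 + Integral(C2*airyai(-2^(1/3)*5^(2/3)*z/5) + C3*airybi(-2^(1/3)*5^(2/3)*z/5), z)


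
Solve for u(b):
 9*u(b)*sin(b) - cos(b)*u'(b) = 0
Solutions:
 u(b) = C1/cos(b)^9


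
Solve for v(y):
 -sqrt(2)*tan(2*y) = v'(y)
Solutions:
 v(y) = C1 + sqrt(2)*log(cos(2*y))/2


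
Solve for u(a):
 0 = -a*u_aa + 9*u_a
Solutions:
 u(a) = C1 + C2*a^10


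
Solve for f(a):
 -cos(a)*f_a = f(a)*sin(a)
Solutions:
 f(a) = C1*cos(a)


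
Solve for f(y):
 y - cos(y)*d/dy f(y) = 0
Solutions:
 f(y) = C1 + Integral(y/cos(y), y)


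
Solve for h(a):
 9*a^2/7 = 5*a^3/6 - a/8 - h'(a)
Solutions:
 h(a) = C1 + 5*a^4/24 - 3*a^3/7 - a^2/16


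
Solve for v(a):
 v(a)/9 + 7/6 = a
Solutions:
 v(a) = 9*a - 21/2


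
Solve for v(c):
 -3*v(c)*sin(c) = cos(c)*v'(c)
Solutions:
 v(c) = C1*cos(c)^3


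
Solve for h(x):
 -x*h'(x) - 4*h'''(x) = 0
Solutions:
 h(x) = C1 + Integral(C2*airyai(-2^(1/3)*x/2) + C3*airybi(-2^(1/3)*x/2), x)


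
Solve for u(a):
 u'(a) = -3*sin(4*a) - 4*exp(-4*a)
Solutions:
 u(a) = C1 + 3*cos(4*a)/4 + exp(-4*a)


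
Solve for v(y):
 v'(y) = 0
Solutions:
 v(y) = C1


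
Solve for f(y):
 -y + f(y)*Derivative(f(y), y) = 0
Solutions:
 f(y) = -sqrt(C1 + y^2)
 f(y) = sqrt(C1 + y^2)


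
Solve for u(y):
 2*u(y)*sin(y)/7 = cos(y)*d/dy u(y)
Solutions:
 u(y) = C1/cos(y)^(2/7)


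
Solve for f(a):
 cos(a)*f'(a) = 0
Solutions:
 f(a) = C1


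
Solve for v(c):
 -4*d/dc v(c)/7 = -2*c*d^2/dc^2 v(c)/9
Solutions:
 v(c) = C1 + C2*c^(25/7)


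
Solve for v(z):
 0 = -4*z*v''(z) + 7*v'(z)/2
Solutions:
 v(z) = C1 + C2*z^(15/8)


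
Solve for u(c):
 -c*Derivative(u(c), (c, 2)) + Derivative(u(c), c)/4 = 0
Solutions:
 u(c) = C1 + C2*c^(5/4)


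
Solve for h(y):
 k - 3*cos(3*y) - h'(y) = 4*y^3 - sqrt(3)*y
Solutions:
 h(y) = C1 + k*y - y^4 + sqrt(3)*y^2/2 - sin(3*y)


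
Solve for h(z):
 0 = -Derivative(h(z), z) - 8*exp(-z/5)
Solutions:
 h(z) = C1 + 40*exp(-z/5)


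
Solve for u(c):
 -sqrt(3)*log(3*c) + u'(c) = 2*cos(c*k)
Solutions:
 u(c) = C1 + sqrt(3)*c*(log(c) - 1) + sqrt(3)*c*log(3) + 2*Piecewise((sin(c*k)/k, Ne(k, 0)), (c, True))


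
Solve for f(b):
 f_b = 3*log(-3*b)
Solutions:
 f(b) = C1 + 3*b*log(-b) + 3*b*(-1 + log(3))


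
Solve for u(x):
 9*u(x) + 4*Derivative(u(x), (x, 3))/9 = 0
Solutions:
 u(x) = C3*exp(-3*6^(1/3)*x/2) + (C1*sin(3*2^(1/3)*3^(5/6)*x/4) + C2*cos(3*2^(1/3)*3^(5/6)*x/4))*exp(3*6^(1/3)*x/4)


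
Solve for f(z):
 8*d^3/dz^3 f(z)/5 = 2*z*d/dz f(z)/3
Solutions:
 f(z) = C1 + Integral(C2*airyai(90^(1/3)*z/6) + C3*airybi(90^(1/3)*z/6), z)


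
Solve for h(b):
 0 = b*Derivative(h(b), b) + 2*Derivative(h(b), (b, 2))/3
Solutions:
 h(b) = C1 + C2*erf(sqrt(3)*b/2)


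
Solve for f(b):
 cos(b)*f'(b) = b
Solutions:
 f(b) = C1 + Integral(b/cos(b), b)


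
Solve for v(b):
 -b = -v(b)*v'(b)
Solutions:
 v(b) = -sqrt(C1 + b^2)
 v(b) = sqrt(C1 + b^2)


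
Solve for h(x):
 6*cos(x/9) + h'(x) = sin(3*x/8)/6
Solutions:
 h(x) = C1 - 54*sin(x/9) - 4*cos(3*x/8)/9


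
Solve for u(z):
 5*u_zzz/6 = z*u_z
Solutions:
 u(z) = C1 + Integral(C2*airyai(5^(2/3)*6^(1/3)*z/5) + C3*airybi(5^(2/3)*6^(1/3)*z/5), z)


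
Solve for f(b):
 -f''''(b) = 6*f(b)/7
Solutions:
 f(b) = (C1*sin(14^(3/4)*3^(1/4)*b/14) + C2*cos(14^(3/4)*3^(1/4)*b/14))*exp(-14^(3/4)*3^(1/4)*b/14) + (C3*sin(14^(3/4)*3^(1/4)*b/14) + C4*cos(14^(3/4)*3^(1/4)*b/14))*exp(14^(3/4)*3^(1/4)*b/14)


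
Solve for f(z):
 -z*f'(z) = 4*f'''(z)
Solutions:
 f(z) = C1 + Integral(C2*airyai(-2^(1/3)*z/2) + C3*airybi(-2^(1/3)*z/2), z)


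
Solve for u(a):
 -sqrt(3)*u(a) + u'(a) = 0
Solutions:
 u(a) = C1*exp(sqrt(3)*a)


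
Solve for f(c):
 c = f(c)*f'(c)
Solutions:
 f(c) = -sqrt(C1 + c^2)
 f(c) = sqrt(C1 + c^2)


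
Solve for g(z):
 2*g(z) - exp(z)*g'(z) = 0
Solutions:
 g(z) = C1*exp(-2*exp(-z))


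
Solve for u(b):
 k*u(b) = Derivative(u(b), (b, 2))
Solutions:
 u(b) = C1*exp(-b*sqrt(k)) + C2*exp(b*sqrt(k))


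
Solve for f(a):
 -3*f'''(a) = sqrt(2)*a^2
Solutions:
 f(a) = C1 + C2*a + C3*a^2 - sqrt(2)*a^5/180


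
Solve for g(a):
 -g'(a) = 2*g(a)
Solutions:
 g(a) = C1*exp(-2*a)


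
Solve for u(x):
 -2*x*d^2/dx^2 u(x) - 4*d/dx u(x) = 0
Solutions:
 u(x) = C1 + C2/x


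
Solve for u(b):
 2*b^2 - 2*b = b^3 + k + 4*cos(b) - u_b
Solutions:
 u(b) = C1 + b^4/4 - 2*b^3/3 + b^2 + b*k + 4*sin(b)


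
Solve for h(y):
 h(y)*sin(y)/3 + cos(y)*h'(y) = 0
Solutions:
 h(y) = C1*cos(y)^(1/3)


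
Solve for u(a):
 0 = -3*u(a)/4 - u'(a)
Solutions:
 u(a) = C1*exp(-3*a/4)


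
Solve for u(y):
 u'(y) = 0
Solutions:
 u(y) = C1


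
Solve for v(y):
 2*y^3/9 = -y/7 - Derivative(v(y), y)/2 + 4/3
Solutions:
 v(y) = C1 - y^4/9 - y^2/7 + 8*y/3


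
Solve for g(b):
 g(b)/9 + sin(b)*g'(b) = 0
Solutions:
 g(b) = C1*(cos(b) + 1)^(1/18)/(cos(b) - 1)^(1/18)


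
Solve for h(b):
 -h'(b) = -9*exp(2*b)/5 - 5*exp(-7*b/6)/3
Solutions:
 h(b) = C1 + 9*exp(2*b)/10 - 10*exp(-7*b/6)/7


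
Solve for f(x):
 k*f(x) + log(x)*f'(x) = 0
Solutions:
 f(x) = C1*exp(-k*li(x))


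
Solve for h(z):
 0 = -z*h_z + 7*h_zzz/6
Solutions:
 h(z) = C1 + Integral(C2*airyai(6^(1/3)*7^(2/3)*z/7) + C3*airybi(6^(1/3)*7^(2/3)*z/7), z)


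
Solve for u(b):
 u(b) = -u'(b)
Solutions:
 u(b) = C1*exp(-b)


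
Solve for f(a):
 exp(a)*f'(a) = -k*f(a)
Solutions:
 f(a) = C1*exp(k*exp(-a))


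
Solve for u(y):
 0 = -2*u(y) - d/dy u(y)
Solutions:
 u(y) = C1*exp(-2*y)


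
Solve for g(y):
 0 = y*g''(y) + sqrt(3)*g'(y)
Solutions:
 g(y) = C1 + C2*y^(1 - sqrt(3))


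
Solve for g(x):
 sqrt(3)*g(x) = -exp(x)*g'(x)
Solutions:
 g(x) = C1*exp(sqrt(3)*exp(-x))


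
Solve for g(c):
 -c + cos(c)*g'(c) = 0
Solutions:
 g(c) = C1 + Integral(c/cos(c), c)


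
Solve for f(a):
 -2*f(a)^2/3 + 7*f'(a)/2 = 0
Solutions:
 f(a) = -21/(C1 + 4*a)


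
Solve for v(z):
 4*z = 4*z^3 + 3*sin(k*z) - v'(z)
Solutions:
 v(z) = C1 + z^4 - 2*z^2 - 3*cos(k*z)/k


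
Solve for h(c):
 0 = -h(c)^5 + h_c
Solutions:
 h(c) = -(-1/(C1 + 4*c))^(1/4)
 h(c) = (-1/(C1 + 4*c))^(1/4)
 h(c) = -I*(-1/(C1 + 4*c))^(1/4)
 h(c) = I*(-1/(C1 + 4*c))^(1/4)


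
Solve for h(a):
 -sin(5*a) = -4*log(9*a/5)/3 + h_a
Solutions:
 h(a) = C1 + 4*a*log(a)/3 - 2*a*log(5) - 4*a/3 + 2*a*log(15)/3 + 2*a*log(3) + cos(5*a)/5


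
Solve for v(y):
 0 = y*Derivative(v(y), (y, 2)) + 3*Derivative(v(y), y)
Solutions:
 v(y) = C1 + C2/y^2


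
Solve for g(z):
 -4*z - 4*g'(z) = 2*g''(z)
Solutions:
 g(z) = C1 + C2*exp(-2*z) - z^2/2 + z/2


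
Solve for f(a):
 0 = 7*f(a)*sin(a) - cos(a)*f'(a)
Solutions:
 f(a) = C1/cos(a)^7


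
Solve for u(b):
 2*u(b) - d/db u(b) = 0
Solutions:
 u(b) = C1*exp(2*b)


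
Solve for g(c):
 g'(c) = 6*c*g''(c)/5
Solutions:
 g(c) = C1 + C2*c^(11/6)


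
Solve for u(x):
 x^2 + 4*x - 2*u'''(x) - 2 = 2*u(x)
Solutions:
 u(x) = C3*exp(-x) + x^2/2 + 2*x + (C1*sin(sqrt(3)*x/2) + C2*cos(sqrt(3)*x/2))*exp(x/2) - 1


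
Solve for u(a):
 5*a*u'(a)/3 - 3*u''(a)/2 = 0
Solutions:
 u(a) = C1 + C2*erfi(sqrt(5)*a/3)


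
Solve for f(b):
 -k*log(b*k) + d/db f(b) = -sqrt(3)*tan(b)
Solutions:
 f(b) = C1 + b*k*(log(b*k) - 1) + sqrt(3)*log(cos(b))


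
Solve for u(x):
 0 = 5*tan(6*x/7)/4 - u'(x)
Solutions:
 u(x) = C1 - 35*log(cos(6*x/7))/24


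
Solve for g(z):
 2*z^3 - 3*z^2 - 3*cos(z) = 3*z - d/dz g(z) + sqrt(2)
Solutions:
 g(z) = C1 - z^4/2 + z^3 + 3*z^2/2 + sqrt(2)*z + 3*sin(z)


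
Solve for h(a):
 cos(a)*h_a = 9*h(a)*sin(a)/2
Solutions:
 h(a) = C1/cos(a)^(9/2)


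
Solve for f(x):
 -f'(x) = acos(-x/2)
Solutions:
 f(x) = C1 - x*acos(-x/2) - sqrt(4 - x^2)


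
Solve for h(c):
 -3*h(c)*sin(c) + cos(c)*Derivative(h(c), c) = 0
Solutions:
 h(c) = C1/cos(c)^3


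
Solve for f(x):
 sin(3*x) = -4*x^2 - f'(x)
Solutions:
 f(x) = C1 - 4*x^3/3 + cos(3*x)/3


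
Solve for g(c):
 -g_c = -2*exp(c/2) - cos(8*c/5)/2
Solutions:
 g(c) = C1 + 4*exp(c/2) + 5*sin(8*c/5)/16


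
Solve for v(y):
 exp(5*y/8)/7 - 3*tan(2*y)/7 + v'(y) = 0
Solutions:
 v(y) = C1 - 8*exp(5*y/8)/35 - 3*log(cos(2*y))/14


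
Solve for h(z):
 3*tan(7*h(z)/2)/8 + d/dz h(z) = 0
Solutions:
 h(z) = -2*asin(C1*exp(-21*z/16))/7 + 2*pi/7
 h(z) = 2*asin(C1*exp(-21*z/16))/7


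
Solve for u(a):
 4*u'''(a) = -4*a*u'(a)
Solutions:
 u(a) = C1 + Integral(C2*airyai(-a) + C3*airybi(-a), a)


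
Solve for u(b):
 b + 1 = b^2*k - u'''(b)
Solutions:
 u(b) = C1 + C2*b + C3*b^2 + b^5*k/60 - b^4/24 - b^3/6


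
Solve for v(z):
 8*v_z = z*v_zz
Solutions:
 v(z) = C1 + C2*z^9


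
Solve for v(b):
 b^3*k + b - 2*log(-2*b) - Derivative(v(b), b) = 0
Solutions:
 v(b) = C1 + b^4*k/4 + b^2/2 - 2*b*log(-b) + 2*b*(1 - log(2))


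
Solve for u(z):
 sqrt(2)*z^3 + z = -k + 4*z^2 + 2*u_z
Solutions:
 u(z) = C1 + k*z/2 + sqrt(2)*z^4/8 - 2*z^3/3 + z^2/4


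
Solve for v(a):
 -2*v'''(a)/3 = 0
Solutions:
 v(a) = C1 + C2*a + C3*a^2


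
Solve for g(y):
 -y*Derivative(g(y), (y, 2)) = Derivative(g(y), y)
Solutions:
 g(y) = C1 + C2*log(y)


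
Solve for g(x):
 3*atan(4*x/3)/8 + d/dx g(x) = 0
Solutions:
 g(x) = C1 - 3*x*atan(4*x/3)/8 + 9*log(16*x^2 + 9)/64


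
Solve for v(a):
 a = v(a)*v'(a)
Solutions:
 v(a) = -sqrt(C1 + a^2)
 v(a) = sqrt(C1 + a^2)


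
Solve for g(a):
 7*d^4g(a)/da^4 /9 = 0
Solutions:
 g(a) = C1 + C2*a + C3*a^2 + C4*a^3


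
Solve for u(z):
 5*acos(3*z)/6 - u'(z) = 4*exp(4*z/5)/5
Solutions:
 u(z) = C1 + 5*z*acos(3*z)/6 - 5*sqrt(1 - 9*z^2)/18 - exp(4*z/5)


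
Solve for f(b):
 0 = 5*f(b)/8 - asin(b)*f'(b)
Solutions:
 f(b) = C1*exp(5*Integral(1/asin(b), b)/8)


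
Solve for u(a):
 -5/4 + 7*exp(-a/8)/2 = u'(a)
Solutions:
 u(a) = C1 - 5*a/4 - 28*exp(-a/8)


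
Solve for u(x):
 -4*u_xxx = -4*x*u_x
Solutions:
 u(x) = C1 + Integral(C2*airyai(x) + C3*airybi(x), x)


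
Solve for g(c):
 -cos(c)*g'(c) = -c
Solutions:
 g(c) = C1 + Integral(c/cos(c), c)


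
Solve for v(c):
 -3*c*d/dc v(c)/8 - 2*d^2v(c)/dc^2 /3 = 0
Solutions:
 v(c) = C1 + C2*erf(3*sqrt(2)*c/8)


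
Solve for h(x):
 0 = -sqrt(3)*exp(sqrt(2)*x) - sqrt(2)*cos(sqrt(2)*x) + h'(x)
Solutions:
 h(x) = C1 + sqrt(6)*exp(sqrt(2)*x)/2 + sin(sqrt(2)*x)


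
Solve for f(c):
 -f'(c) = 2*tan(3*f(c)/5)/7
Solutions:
 f(c) = -5*asin(C1*exp(-6*c/35))/3 + 5*pi/3
 f(c) = 5*asin(C1*exp(-6*c/35))/3


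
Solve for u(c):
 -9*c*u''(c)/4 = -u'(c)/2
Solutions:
 u(c) = C1 + C2*c^(11/9)


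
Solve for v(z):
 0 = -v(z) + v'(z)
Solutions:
 v(z) = C1*exp(z)


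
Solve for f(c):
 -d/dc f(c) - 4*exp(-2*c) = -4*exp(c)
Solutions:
 f(c) = C1 + 4*exp(c) + 2*exp(-2*c)


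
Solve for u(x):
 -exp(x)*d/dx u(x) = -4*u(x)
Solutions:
 u(x) = C1*exp(-4*exp(-x))


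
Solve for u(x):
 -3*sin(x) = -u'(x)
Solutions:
 u(x) = C1 - 3*cos(x)


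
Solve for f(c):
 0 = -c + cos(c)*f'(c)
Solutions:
 f(c) = C1 + Integral(c/cos(c), c)


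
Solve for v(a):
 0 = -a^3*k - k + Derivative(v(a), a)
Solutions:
 v(a) = C1 + a^4*k/4 + a*k


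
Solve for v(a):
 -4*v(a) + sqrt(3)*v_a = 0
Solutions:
 v(a) = C1*exp(4*sqrt(3)*a/3)


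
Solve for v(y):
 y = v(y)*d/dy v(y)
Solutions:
 v(y) = -sqrt(C1 + y^2)
 v(y) = sqrt(C1 + y^2)


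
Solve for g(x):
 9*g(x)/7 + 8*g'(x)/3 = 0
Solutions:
 g(x) = C1*exp(-27*x/56)


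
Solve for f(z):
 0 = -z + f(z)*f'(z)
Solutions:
 f(z) = -sqrt(C1 + z^2)
 f(z) = sqrt(C1 + z^2)


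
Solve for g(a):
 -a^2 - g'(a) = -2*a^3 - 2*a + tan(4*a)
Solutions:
 g(a) = C1 + a^4/2 - a^3/3 + a^2 + log(cos(4*a))/4


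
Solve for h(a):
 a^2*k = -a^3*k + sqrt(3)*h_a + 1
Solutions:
 h(a) = C1 + sqrt(3)*a^4*k/12 + sqrt(3)*a^3*k/9 - sqrt(3)*a/3


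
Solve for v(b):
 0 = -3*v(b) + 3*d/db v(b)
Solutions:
 v(b) = C1*exp(b)


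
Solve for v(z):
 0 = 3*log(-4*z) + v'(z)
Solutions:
 v(z) = C1 - 3*z*log(-z) + 3*z*(1 - 2*log(2))


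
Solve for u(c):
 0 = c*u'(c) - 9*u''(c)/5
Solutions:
 u(c) = C1 + C2*erfi(sqrt(10)*c/6)


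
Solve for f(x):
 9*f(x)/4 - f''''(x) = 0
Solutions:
 f(x) = C1*exp(-sqrt(6)*x/2) + C2*exp(sqrt(6)*x/2) + C3*sin(sqrt(6)*x/2) + C4*cos(sqrt(6)*x/2)


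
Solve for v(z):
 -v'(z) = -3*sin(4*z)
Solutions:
 v(z) = C1 - 3*cos(4*z)/4


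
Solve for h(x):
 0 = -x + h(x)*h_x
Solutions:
 h(x) = -sqrt(C1 + x^2)
 h(x) = sqrt(C1 + x^2)


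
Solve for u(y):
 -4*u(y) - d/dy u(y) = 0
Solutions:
 u(y) = C1*exp(-4*y)


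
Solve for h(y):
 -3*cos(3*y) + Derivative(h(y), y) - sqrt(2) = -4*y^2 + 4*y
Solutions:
 h(y) = C1 - 4*y^3/3 + 2*y^2 + sqrt(2)*y + sin(3*y)


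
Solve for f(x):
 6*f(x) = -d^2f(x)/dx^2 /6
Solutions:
 f(x) = C1*sin(6*x) + C2*cos(6*x)


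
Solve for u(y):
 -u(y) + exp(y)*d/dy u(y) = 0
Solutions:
 u(y) = C1*exp(-exp(-y))


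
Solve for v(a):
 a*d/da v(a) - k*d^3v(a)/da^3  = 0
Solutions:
 v(a) = C1 + Integral(C2*airyai(a*(1/k)^(1/3)) + C3*airybi(a*(1/k)^(1/3)), a)
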